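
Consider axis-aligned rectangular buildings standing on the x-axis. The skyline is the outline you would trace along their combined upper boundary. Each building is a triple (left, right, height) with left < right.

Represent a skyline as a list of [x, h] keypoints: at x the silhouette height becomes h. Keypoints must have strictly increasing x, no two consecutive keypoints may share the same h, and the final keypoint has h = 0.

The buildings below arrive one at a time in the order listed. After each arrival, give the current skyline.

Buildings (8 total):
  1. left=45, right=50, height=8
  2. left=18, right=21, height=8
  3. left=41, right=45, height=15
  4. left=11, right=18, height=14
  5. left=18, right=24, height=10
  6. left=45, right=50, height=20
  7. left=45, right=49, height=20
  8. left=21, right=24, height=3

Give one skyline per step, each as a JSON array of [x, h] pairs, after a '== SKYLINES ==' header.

== SKYLINES ==
[[45,8],[50,0]]
[[18,8],[21,0],[45,8],[50,0]]
[[18,8],[21,0],[41,15],[45,8],[50,0]]
[[11,14],[18,8],[21,0],[41,15],[45,8],[50,0]]
[[11,14],[18,10],[24,0],[41,15],[45,8],[50,0]]
[[11,14],[18,10],[24,0],[41,15],[45,20],[50,0]]
[[11,14],[18,10],[24,0],[41,15],[45,20],[50,0]]
[[11,14],[18,10],[24,0],[41,15],[45,20],[50,0]]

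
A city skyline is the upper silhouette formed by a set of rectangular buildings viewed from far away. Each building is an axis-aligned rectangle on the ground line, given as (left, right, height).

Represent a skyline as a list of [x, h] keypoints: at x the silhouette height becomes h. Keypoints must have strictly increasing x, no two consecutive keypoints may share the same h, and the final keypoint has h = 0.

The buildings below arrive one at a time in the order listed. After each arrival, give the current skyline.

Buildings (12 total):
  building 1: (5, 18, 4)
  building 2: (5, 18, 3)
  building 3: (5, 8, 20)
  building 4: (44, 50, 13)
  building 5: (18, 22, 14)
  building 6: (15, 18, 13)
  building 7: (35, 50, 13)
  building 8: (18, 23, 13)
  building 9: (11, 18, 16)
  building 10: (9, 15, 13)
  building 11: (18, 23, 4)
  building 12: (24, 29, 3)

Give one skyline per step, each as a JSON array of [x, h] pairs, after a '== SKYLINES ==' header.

== SKYLINES ==
[[5,4],[18,0]]
[[5,4],[18,0]]
[[5,20],[8,4],[18,0]]
[[5,20],[8,4],[18,0],[44,13],[50,0]]
[[5,20],[8,4],[18,14],[22,0],[44,13],[50,0]]
[[5,20],[8,4],[15,13],[18,14],[22,0],[44,13],[50,0]]
[[5,20],[8,4],[15,13],[18,14],[22,0],[35,13],[50,0]]
[[5,20],[8,4],[15,13],[18,14],[22,13],[23,0],[35,13],[50,0]]
[[5,20],[8,4],[11,16],[18,14],[22,13],[23,0],[35,13],[50,0]]
[[5,20],[8,4],[9,13],[11,16],[18,14],[22,13],[23,0],[35,13],[50,0]]
[[5,20],[8,4],[9,13],[11,16],[18,14],[22,13],[23,0],[35,13],[50,0]]
[[5,20],[8,4],[9,13],[11,16],[18,14],[22,13],[23,0],[24,3],[29,0],[35,13],[50,0]]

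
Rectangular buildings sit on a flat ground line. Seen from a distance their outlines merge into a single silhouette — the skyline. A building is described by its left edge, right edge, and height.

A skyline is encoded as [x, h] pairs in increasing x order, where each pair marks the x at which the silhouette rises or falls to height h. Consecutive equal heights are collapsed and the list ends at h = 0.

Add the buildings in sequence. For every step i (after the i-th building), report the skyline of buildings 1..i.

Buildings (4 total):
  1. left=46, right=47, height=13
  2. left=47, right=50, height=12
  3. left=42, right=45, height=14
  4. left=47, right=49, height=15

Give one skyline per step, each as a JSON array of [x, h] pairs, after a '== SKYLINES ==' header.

== SKYLINES ==
[[46,13],[47,0]]
[[46,13],[47,12],[50,0]]
[[42,14],[45,0],[46,13],[47,12],[50,0]]
[[42,14],[45,0],[46,13],[47,15],[49,12],[50,0]]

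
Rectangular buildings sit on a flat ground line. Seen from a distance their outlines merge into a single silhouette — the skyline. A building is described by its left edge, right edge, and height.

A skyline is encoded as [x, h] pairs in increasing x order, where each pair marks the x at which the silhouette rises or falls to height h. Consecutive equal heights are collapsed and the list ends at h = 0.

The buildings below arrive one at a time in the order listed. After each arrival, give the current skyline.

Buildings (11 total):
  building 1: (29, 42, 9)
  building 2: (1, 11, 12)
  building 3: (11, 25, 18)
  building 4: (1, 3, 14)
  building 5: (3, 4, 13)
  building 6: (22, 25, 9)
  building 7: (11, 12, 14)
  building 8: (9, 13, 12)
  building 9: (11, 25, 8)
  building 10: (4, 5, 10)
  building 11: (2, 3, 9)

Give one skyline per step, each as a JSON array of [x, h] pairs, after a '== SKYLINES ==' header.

== SKYLINES ==
[[29,9],[42,0]]
[[1,12],[11,0],[29,9],[42,0]]
[[1,12],[11,18],[25,0],[29,9],[42,0]]
[[1,14],[3,12],[11,18],[25,0],[29,9],[42,0]]
[[1,14],[3,13],[4,12],[11,18],[25,0],[29,9],[42,0]]
[[1,14],[3,13],[4,12],[11,18],[25,0],[29,9],[42,0]]
[[1,14],[3,13],[4,12],[11,18],[25,0],[29,9],[42,0]]
[[1,14],[3,13],[4,12],[11,18],[25,0],[29,9],[42,0]]
[[1,14],[3,13],[4,12],[11,18],[25,0],[29,9],[42,0]]
[[1,14],[3,13],[4,12],[11,18],[25,0],[29,9],[42,0]]
[[1,14],[3,13],[4,12],[11,18],[25,0],[29,9],[42,0]]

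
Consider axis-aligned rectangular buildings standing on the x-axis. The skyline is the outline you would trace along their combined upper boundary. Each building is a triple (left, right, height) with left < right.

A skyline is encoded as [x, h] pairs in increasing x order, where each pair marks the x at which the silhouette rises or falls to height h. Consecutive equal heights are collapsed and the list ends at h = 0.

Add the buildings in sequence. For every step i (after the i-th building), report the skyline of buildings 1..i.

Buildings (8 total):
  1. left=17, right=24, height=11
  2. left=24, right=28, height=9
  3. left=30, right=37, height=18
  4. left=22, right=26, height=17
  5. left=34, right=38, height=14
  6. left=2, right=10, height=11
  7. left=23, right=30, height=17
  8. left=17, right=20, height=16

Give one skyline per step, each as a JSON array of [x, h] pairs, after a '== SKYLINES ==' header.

== SKYLINES ==
[[17,11],[24,0]]
[[17,11],[24,9],[28,0]]
[[17,11],[24,9],[28,0],[30,18],[37,0]]
[[17,11],[22,17],[26,9],[28,0],[30,18],[37,0]]
[[17,11],[22,17],[26,9],[28,0],[30,18],[37,14],[38,0]]
[[2,11],[10,0],[17,11],[22,17],[26,9],[28,0],[30,18],[37,14],[38,0]]
[[2,11],[10,0],[17,11],[22,17],[30,18],[37,14],[38,0]]
[[2,11],[10,0],[17,16],[20,11],[22,17],[30,18],[37,14],[38,0]]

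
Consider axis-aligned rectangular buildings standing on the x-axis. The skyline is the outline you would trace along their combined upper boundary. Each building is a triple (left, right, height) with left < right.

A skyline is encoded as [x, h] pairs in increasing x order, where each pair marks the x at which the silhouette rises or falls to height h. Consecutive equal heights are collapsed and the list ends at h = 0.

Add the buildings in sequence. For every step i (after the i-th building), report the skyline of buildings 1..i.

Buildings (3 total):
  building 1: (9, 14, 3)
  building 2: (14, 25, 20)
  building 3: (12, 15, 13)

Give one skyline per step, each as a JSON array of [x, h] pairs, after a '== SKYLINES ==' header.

== SKYLINES ==
[[9,3],[14,0]]
[[9,3],[14,20],[25,0]]
[[9,3],[12,13],[14,20],[25,0]]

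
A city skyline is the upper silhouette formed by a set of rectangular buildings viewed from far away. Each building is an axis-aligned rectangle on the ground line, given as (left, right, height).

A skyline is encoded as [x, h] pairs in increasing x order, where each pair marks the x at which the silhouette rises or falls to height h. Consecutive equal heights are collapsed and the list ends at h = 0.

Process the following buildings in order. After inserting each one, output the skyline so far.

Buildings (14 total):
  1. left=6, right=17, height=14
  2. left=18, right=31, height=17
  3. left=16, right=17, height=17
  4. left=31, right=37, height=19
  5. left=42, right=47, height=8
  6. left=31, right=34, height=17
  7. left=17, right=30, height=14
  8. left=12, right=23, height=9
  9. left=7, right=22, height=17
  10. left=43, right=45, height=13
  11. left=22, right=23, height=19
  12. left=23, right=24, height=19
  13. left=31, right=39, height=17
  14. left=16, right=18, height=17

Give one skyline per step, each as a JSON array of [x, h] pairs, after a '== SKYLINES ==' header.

== SKYLINES ==
[[6,14],[17,0]]
[[6,14],[17,0],[18,17],[31,0]]
[[6,14],[16,17],[17,0],[18,17],[31,0]]
[[6,14],[16,17],[17,0],[18,17],[31,19],[37,0]]
[[6,14],[16,17],[17,0],[18,17],[31,19],[37,0],[42,8],[47,0]]
[[6,14],[16,17],[17,0],[18,17],[31,19],[37,0],[42,8],[47,0]]
[[6,14],[16,17],[17,14],[18,17],[31,19],[37,0],[42,8],[47,0]]
[[6,14],[16,17],[17,14],[18,17],[31,19],[37,0],[42,8],[47,0]]
[[6,14],[7,17],[31,19],[37,0],[42,8],[47,0]]
[[6,14],[7,17],[31,19],[37,0],[42,8],[43,13],[45,8],[47,0]]
[[6,14],[7,17],[22,19],[23,17],[31,19],[37,0],[42,8],[43,13],[45,8],[47,0]]
[[6,14],[7,17],[22,19],[24,17],[31,19],[37,0],[42,8],[43,13],[45,8],[47,0]]
[[6,14],[7,17],[22,19],[24,17],[31,19],[37,17],[39,0],[42,8],[43,13],[45,8],[47,0]]
[[6,14],[7,17],[22,19],[24,17],[31,19],[37,17],[39,0],[42,8],[43,13],[45,8],[47,0]]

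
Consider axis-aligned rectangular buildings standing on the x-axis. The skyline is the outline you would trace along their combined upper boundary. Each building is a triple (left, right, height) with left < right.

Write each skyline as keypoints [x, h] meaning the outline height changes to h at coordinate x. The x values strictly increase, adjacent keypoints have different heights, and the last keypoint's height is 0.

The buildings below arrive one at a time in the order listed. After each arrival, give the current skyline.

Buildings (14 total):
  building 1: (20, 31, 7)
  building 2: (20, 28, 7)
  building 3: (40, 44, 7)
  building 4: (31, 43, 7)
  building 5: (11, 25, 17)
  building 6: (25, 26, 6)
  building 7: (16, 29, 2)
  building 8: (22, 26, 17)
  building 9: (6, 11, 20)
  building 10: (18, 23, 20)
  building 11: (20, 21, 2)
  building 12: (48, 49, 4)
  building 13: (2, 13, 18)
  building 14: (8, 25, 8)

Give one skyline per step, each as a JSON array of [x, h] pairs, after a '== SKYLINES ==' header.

== SKYLINES ==
[[20,7],[31,0]]
[[20,7],[31,0]]
[[20,7],[31,0],[40,7],[44,0]]
[[20,7],[44,0]]
[[11,17],[25,7],[44,0]]
[[11,17],[25,7],[44,0]]
[[11,17],[25,7],[44,0]]
[[11,17],[26,7],[44,0]]
[[6,20],[11,17],[26,7],[44,0]]
[[6,20],[11,17],[18,20],[23,17],[26,7],[44,0]]
[[6,20],[11,17],[18,20],[23,17],[26,7],[44,0]]
[[6,20],[11,17],[18,20],[23,17],[26,7],[44,0],[48,4],[49,0]]
[[2,18],[6,20],[11,18],[13,17],[18,20],[23,17],[26,7],[44,0],[48,4],[49,0]]
[[2,18],[6,20],[11,18],[13,17],[18,20],[23,17],[26,7],[44,0],[48,4],[49,0]]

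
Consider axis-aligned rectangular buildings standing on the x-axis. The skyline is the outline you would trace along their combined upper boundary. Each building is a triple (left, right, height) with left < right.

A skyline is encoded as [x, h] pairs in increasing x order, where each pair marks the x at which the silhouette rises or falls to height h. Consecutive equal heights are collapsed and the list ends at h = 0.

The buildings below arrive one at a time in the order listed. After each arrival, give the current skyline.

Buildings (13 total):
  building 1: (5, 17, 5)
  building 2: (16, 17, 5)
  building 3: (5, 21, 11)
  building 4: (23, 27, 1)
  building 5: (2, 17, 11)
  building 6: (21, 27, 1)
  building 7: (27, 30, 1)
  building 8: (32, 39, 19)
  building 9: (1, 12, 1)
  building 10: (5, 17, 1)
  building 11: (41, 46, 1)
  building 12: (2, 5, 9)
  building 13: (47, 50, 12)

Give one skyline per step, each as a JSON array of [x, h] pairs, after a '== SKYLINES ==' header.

== SKYLINES ==
[[5,5],[17,0]]
[[5,5],[17,0]]
[[5,11],[21,0]]
[[5,11],[21,0],[23,1],[27,0]]
[[2,11],[21,0],[23,1],[27,0]]
[[2,11],[21,1],[27,0]]
[[2,11],[21,1],[30,0]]
[[2,11],[21,1],[30,0],[32,19],[39,0]]
[[1,1],[2,11],[21,1],[30,0],[32,19],[39,0]]
[[1,1],[2,11],[21,1],[30,0],[32,19],[39,0]]
[[1,1],[2,11],[21,1],[30,0],[32,19],[39,0],[41,1],[46,0]]
[[1,1],[2,11],[21,1],[30,0],[32,19],[39,0],[41,1],[46,0]]
[[1,1],[2,11],[21,1],[30,0],[32,19],[39,0],[41,1],[46,0],[47,12],[50,0]]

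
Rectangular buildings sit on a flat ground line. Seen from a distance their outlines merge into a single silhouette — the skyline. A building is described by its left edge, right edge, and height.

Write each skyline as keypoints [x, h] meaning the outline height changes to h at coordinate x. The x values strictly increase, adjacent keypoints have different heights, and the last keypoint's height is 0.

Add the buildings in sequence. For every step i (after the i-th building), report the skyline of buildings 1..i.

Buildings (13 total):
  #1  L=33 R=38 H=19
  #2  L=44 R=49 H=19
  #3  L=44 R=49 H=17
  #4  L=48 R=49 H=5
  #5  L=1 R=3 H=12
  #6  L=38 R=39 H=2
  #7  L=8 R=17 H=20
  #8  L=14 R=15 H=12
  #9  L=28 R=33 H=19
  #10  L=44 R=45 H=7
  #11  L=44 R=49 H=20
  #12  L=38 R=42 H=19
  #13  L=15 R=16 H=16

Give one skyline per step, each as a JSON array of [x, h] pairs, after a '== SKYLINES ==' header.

== SKYLINES ==
[[33,19],[38,0]]
[[33,19],[38,0],[44,19],[49,0]]
[[33,19],[38,0],[44,19],[49,0]]
[[33,19],[38,0],[44,19],[49,0]]
[[1,12],[3,0],[33,19],[38,0],[44,19],[49,0]]
[[1,12],[3,0],[33,19],[38,2],[39,0],[44,19],[49,0]]
[[1,12],[3,0],[8,20],[17,0],[33,19],[38,2],[39,0],[44,19],[49,0]]
[[1,12],[3,0],[8,20],[17,0],[33,19],[38,2],[39,0],[44,19],[49,0]]
[[1,12],[3,0],[8,20],[17,0],[28,19],[38,2],[39,0],[44,19],[49,0]]
[[1,12],[3,0],[8,20],[17,0],[28,19],[38,2],[39,0],[44,19],[49,0]]
[[1,12],[3,0],[8,20],[17,0],[28,19],[38,2],[39,0],[44,20],[49,0]]
[[1,12],[3,0],[8,20],[17,0],[28,19],[42,0],[44,20],[49,0]]
[[1,12],[3,0],[8,20],[17,0],[28,19],[42,0],[44,20],[49,0]]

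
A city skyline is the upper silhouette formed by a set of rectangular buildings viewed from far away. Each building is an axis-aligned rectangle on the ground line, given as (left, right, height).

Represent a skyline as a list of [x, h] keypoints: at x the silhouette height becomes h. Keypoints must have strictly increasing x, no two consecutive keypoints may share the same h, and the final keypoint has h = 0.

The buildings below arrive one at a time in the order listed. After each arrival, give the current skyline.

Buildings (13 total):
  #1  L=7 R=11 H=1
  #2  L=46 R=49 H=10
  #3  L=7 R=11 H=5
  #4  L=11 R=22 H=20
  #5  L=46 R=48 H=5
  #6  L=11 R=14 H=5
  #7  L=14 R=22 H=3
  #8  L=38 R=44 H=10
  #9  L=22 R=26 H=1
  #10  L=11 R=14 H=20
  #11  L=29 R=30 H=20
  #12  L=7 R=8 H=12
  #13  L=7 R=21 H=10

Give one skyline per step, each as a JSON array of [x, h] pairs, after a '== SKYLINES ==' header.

== SKYLINES ==
[[7,1],[11,0]]
[[7,1],[11,0],[46,10],[49,0]]
[[7,5],[11,0],[46,10],[49,0]]
[[7,5],[11,20],[22,0],[46,10],[49,0]]
[[7,5],[11,20],[22,0],[46,10],[49,0]]
[[7,5],[11,20],[22,0],[46,10],[49,0]]
[[7,5],[11,20],[22,0],[46,10],[49,0]]
[[7,5],[11,20],[22,0],[38,10],[44,0],[46,10],[49,0]]
[[7,5],[11,20],[22,1],[26,0],[38,10],[44,0],[46,10],[49,0]]
[[7,5],[11,20],[22,1],[26,0],[38,10],[44,0],[46,10],[49,0]]
[[7,5],[11,20],[22,1],[26,0],[29,20],[30,0],[38,10],[44,0],[46,10],[49,0]]
[[7,12],[8,5],[11,20],[22,1],[26,0],[29,20],[30,0],[38,10],[44,0],[46,10],[49,0]]
[[7,12],[8,10],[11,20],[22,1],[26,0],[29,20],[30,0],[38,10],[44,0],[46,10],[49,0]]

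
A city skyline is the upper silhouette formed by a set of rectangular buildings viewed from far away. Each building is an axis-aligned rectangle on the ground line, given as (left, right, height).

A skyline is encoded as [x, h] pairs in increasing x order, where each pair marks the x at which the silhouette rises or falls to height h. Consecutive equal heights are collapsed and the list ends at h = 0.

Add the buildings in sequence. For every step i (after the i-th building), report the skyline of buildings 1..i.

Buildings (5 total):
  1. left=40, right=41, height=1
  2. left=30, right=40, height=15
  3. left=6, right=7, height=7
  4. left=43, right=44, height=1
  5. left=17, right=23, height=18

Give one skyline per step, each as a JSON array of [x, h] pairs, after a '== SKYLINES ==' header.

== SKYLINES ==
[[40,1],[41,0]]
[[30,15],[40,1],[41,0]]
[[6,7],[7,0],[30,15],[40,1],[41,0]]
[[6,7],[7,0],[30,15],[40,1],[41,0],[43,1],[44,0]]
[[6,7],[7,0],[17,18],[23,0],[30,15],[40,1],[41,0],[43,1],[44,0]]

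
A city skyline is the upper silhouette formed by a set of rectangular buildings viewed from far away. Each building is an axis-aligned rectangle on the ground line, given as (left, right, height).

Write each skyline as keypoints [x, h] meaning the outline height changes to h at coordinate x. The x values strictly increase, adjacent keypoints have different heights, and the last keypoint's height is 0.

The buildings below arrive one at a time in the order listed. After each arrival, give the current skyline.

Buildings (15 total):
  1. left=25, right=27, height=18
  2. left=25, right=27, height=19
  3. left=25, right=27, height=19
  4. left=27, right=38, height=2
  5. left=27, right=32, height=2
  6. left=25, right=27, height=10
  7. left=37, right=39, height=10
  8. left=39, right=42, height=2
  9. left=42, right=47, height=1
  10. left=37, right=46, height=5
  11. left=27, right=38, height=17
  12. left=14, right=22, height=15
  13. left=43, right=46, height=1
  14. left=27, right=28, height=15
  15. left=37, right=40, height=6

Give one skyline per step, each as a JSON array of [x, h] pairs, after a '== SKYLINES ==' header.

== SKYLINES ==
[[25,18],[27,0]]
[[25,19],[27,0]]
[[25,19],[27,0]]
[[25,19],[27,2],[38,0]]
[[25,19],[27,2],[38,0]]
[[25,19],[27,2],[38,0]]
[[25,19],[27,2],[37,10],[39,0]]
[[25,19],[27,2],[37,10],[39,2],[42,0]]
[[25,19],[27,2],[37,10],[39,2],[42,1],[47,0]]
[[25,19],[27,2],[37,10],[39,5],[46,1],[47,0]]
[[25,19],[27,17],[38,10],[39,5],[46,1],[47,0]]
[[14,15],[22,0],[25,19],[27,17],[38,10],[39,5],[46,1],[47,0]]
[[14,15],[22,0],[25,19],[27,17],[38,10],[39,5],[46,1],[47,0]]
[[14,15],[22,0],[25,19],[27,17],[38,10],[39,5],[46,1],[47,0]]
[[14,15],[22,0],[25,19],[27,17],[38,10],[39,6],[40,5],[46,1],[47,0]]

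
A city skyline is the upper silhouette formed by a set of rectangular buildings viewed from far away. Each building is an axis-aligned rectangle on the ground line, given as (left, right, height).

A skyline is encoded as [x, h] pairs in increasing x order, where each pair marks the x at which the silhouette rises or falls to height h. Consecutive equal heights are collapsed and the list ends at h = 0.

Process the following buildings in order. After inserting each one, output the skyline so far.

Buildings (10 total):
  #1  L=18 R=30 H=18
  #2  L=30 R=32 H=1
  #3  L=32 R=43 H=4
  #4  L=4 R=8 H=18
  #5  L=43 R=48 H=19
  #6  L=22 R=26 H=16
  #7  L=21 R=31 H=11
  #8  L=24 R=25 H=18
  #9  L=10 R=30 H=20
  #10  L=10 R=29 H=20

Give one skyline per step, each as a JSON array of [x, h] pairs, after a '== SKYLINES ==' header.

== SKYLINES ==
[[18,18],[30,0]]
[[18,18],[30,1],[32,0]]
[[18,18],[30,1],[32,4],[43,0]]
[[4,18],[8,0],[18,18],[30,1],[32,4],[43,0]]
[[4,18],[8,0],[18,18],[30,1],[32,4],[43,19],[48,0]]
[[4,18],[8,0],[18,18],[30,1],[32,4],[43,19],[48,0]]
[[4,18],[8,0],[18,18],[30,11],[31,1],[32,4],[43,19],[48,0]]
[[4,18],[8,0],[18,18],[30,11],[31,1],[32,4],[43,19],[48,0]]
[[4,18],[8,0],[10,20],[30,11],[31,1],[32,4],[43,19],[48,0]]
[[4,18],[8,0],[10,20],[30,11],[31,1],[32,4],[43,19],[48,0]]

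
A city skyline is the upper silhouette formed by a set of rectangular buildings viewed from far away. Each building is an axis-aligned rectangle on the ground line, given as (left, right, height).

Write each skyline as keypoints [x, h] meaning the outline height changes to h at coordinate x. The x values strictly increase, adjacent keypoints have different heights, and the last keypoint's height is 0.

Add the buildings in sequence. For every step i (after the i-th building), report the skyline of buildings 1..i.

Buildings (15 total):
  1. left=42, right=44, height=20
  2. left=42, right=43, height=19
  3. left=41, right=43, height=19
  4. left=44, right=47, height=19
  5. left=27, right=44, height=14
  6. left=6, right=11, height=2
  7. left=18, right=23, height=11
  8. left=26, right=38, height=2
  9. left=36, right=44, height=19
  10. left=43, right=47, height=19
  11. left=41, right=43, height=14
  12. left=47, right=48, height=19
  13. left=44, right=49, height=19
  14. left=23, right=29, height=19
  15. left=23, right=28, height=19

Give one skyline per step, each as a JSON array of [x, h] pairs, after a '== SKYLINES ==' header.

== SKYLINES ==
[[42,20],[44,0]]
[[42,20],[44,0]]
[[41,19],[42,20],[44,0]]
[[41,19],[42,20],[44,19],[47,0]]
[[27,14],[41,19],[42,20],[44,19],[47,0]]
[[6,2],[11,0],[27,14],[41,19],[42,20],[44,19],[47,0]]
[[6,2],[11,0],[18,11],[23,0],[27,14],[41,19],[42,20],[44,19],[47,0]]
[[6,2],[11,0],[18,11],[23,0],[26,2],[27,14],[41,19],[42,20],[44,19],[47,0]]
[[6,2],[11,0],[18,11],[23,0],[26,2],[27,14],[36,19],[42,20],[44,19],[47,0]]
[[6,2],[11,0],[18,11],[23,0],[26,2],[27,14],[36,19],[42,20],[44,19],[47,0]]
[[6,2],[11,0],[18,11],[23,0],[26,2],[27,14],[36,19],[42,20],[44,19],[47,0]]
[[6,2],[11,0],[18,11],[23,0],[26,2],[27,14],[36,19],[42,20],[44,19],[48,0]]
[[6,2],[11,0],[18,11],[23,0],[26,2],[27,14],[36,19],[42,20],[44,19],[49,0]]
[[6,2],[11,0],[18,11],[23,19],[29,14],[36,19],[42,20],[44,19],[49,0]]
[[6,2],[11,0],[18,11],[23,19],[29,14],[36,19],[42,20],[44,19],[49,0]]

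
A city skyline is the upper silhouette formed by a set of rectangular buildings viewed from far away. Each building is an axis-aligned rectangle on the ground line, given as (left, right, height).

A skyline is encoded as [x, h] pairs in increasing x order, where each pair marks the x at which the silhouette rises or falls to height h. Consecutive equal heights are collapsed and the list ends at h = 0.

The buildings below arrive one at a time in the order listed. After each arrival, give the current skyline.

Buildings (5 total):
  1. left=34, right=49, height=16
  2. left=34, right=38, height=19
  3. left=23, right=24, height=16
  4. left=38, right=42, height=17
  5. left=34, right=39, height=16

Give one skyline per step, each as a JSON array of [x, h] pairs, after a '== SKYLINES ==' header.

== SKYLINES ==
[[34,16],[49,0]]
[[34,19],[38,16],[49,0]]
[[23,16],[24,0],[34,19],[38,16],[49,0]]
[[23,16],[24,0],[34,19],[38,17],[42,16],[49,0]]
[[23,16],[24,0],[34,19],[38,17],[42,16],[49,0]]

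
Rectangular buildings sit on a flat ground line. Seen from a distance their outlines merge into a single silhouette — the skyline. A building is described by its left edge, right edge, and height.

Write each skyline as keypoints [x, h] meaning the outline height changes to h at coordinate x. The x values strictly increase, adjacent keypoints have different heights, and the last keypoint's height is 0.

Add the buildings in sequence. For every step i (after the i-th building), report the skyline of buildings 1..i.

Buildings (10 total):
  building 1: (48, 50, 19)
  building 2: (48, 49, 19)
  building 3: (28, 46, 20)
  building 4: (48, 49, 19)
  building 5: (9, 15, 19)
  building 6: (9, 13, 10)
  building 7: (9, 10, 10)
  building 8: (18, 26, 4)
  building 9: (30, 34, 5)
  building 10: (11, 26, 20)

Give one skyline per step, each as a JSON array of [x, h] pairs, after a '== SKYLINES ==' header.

== SKYLINES ==
[[48,19],[50,0]]
[[48,19],[50,0]]
[[28,20],[46,0],[48,19],[50,0]]
[[28,20],[46,0],[48,19],[50,0]]
[[9,19],[15,0],[28,20],[46,0],[48,19],[50,0]]
[[9,19],[15,0],[28,20],[46,0],[48,19],[50,0]]
[[9,19],[15,0],[28,20],[46,0],[48,19],[50,0]]
[[9,19],[15,0],[18,4],[26,0],[28,20],[46,0],[48,19],[50,0]]
[[9,19],[15,0],[18,4],[26,0],[28,20],[46,0],[48,19],[50,0]]
[[9,19],[11,20],[26,0],[28,20],[46,0],[48,19],[50,0]]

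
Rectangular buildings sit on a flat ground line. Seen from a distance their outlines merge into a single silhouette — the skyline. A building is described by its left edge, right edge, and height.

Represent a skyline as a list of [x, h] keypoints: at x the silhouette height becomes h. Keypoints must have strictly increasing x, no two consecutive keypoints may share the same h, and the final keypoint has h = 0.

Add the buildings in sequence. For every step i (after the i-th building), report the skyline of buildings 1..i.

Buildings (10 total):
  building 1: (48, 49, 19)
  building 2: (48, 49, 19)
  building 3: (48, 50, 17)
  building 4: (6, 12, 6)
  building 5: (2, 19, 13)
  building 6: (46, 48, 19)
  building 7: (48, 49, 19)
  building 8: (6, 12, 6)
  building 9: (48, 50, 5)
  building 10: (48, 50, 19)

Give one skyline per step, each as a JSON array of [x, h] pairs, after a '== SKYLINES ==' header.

== SKYLINES ==
[[48,19],[49,0]]
[[48,19],[49,0]]
[[48,19],[49,17],[50,0]]
[[6,6],[12,0],[48,19],[49,17],[50,0]]
[[2,13],[19,0],[48,19],[49,17],[50,0]]
[[2,13],[19,0],[46,19],[49,17],[50,0]]
[[2,13],[19,0],[46,19],[49,17],[50,0]]
[[2,13],[19,0],[46,19],[49,17],[50,0]]
[[2,13],[19,0],[46,19],[49,17],[50,0]]
[[2,13],[19,0],[46,19],[50,0]]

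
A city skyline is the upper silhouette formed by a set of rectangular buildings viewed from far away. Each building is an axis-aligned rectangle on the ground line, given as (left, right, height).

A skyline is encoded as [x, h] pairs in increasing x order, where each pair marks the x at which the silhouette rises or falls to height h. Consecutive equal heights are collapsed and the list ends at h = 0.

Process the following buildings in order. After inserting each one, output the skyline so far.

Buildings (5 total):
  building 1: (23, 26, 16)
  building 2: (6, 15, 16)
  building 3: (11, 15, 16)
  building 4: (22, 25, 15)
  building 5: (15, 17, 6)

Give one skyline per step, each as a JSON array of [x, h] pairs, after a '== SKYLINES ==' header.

== SKYLINES ==
[[23,16],[26,0]]
[[6,16],[15,0],[23,16],[26,0]]
[[6,16],[15,0],[23,16],[26,0]]
[[6,16],[15,0],[22,15],[23,16],[26,0]]
[[6,16],[15,6],[17,0],[22,15],[23,16],[26,0]]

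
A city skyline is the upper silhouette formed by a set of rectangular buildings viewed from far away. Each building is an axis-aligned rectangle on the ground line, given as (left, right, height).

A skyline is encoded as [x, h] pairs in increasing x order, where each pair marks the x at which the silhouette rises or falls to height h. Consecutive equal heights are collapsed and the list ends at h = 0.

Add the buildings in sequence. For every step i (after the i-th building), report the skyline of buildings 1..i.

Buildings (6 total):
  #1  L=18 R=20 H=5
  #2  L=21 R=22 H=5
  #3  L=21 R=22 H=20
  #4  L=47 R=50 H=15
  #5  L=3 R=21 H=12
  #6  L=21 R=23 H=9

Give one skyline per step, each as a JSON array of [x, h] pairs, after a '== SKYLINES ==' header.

== SKYLINES ==
[[18,5],[20,0]]
[[18,5],[20,0],[21,5],[22,0]]
[[18,5],[20,0],[21,20],[22,0]]
[[18,5],[20,0],[21,20],[22,0],[47,15],[50,0]]
[[3,12],[21,20],[22,0],[47,15],[50,0]]
[[3,12],[21,20],[22,9],[23,0],[47,15],[50,0]]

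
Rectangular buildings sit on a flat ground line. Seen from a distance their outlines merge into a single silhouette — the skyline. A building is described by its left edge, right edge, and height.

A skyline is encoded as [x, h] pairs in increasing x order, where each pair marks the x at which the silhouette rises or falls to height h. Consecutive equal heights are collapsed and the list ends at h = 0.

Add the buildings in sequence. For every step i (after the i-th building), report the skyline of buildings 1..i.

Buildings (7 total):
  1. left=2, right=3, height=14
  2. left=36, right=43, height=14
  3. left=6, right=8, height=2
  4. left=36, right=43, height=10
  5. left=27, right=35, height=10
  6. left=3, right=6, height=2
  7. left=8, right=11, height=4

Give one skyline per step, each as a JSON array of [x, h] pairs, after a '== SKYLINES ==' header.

== SKYLINES ==
[[2,14],[3,0]]
[[2,14],[3,0],[36,14],[43,0]]
[[2,14],[3,0],[6,2],[8,0],[36,14],[43,0]]
[[2,14],[3,0],[6,2],[8,0],[36,14],[43,0]]
[[2,14],[3,0],[6,2],[8,0],[27,10],[35,0],[36,14],[43,0]]
[[2,14],[3,2],[8,0],[27,10],[35,0],[36,14],[43,0]]
[[2,14],[3,2],[8,4],[11,0],[27,10],[35,0],[36,14],[43,0]]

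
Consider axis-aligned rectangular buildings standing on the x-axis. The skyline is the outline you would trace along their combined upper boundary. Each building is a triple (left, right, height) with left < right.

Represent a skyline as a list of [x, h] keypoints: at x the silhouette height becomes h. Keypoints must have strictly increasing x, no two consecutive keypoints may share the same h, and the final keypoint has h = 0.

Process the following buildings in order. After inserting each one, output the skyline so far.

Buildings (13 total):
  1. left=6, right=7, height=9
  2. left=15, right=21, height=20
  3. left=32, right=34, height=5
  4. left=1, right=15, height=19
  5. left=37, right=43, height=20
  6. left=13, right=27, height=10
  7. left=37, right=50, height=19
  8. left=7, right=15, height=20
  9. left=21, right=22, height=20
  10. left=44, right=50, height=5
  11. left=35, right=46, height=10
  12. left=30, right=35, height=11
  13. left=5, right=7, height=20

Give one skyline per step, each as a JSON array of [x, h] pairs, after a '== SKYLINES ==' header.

== SKYLINES ==
[[6,9],[7,0]]
[[6,9],[7,0],[15,20],[21,0]]
[[6,9],[7,0],[15,20],[21,0],[32,5],[34,0]]
[[1,19],[15,20],[21,0],[32,5],[34,0]]
[[1,19],[15,20],[21,0],[32,5],[34,0],[37,20],[43,0]]
[[1,19],[15,20],[21,10],[27,0],[32,5],[34,0],[37,20],[43,0]]
[[1,19],[15,20],[21,10],[27,0],[32,5],[34,0],[37,20],[43,19],[50,0]]
[[1,19],[7,20],[21,10],[27,0],[32,5],[34,0],[37,20],[43,19],[50,0]]
[[1,19],[7,20],[22,10],[27,0],[32,5],[34,0],[37,20],[43,19],[50,0]]
[[1,19],[7,20],[22,10],[27,0],[32,5],[34,0],[37,20],[43,19],[50,0]]
[[1,19],[7,20],[22,10],[27,0],[32,5],[34,0],[35,10],[37,20],[43,19],[50,0]]
[[1,19],[7,20],[22,10],[27,0],[30,11],[35,10],[37,20],[43,19],[50,0]]
[[1,19],[5,20],[22,10],[27,0],[30,11],[35,10],[37,20],[43,19],[50,0]]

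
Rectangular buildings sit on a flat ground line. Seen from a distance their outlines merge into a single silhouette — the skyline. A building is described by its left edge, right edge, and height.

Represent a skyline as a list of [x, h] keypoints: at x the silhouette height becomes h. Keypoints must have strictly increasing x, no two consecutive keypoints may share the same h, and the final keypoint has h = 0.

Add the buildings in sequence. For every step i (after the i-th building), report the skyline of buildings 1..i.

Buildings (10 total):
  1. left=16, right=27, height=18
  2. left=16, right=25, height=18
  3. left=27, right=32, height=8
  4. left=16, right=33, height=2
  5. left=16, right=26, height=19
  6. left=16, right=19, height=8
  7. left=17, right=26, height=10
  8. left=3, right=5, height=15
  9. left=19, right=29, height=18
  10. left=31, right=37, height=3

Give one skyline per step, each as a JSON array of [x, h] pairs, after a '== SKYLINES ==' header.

== SKYLINES ==
[[16,18],[27,0]]
[[16,18],[27,0]]
[[16,18],[27,8],[32,0]]
[[16,18],[27,8],[32,2],[33,0]]
[[16,19],[26,18],[27,8],[32,2],[33,0]]
[[16,19],[26,18],[27,8],[32,2],[33,0]]
[[16,19],[26,18],[27,8],[32,2],[33,0]]
[[3,15],[5,0],[16,19],[26,18],[27,8],[32,2],[33,0]]
[[3,15],[5,0],[16,19],[26,18],[29,8],[32,2],[33,0]]
[[3,15],[5,0],[16,19],[26,18],[29,8],[32,3],[37,0]]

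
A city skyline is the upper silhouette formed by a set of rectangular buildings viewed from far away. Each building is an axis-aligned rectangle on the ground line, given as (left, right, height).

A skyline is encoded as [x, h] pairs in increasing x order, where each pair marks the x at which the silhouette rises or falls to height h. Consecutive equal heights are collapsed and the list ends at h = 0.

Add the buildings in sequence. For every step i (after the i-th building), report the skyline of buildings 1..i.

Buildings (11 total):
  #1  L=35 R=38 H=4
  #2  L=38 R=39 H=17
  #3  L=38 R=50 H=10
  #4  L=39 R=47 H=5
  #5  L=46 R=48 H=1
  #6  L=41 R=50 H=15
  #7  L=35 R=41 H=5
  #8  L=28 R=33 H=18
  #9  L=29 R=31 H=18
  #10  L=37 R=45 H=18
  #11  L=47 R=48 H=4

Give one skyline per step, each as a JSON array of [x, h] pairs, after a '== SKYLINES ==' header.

== SKYLINES ==
[[35,4],[38,0]]
[[35,4],[38,17],[39,0]]
[[35,4],[38,17],[39,10],[50,0]]
[[35,4],[38,17],[39,10],[50,0]]
[[35,4],[38,17],[39,10],[50,0]]
[[35,4],[38,17],[39,10],[41,15],[50,0]]
[[35,5],[38,17],[39,10],[41,15],[50,0]]
[[28,18],[33,0],[35,5],[38,17],[39,10],[41,15],[50,0]]
[[28,18],[33,0],[35,5],[38,17],[39,10],[41,15],[50,0]]
[[28,18],[33,0],[35,5],[37,18],[45,15],[50,0]]
[[28,18],[33,0],[35,5],[37,18],[45,15],[50,0]]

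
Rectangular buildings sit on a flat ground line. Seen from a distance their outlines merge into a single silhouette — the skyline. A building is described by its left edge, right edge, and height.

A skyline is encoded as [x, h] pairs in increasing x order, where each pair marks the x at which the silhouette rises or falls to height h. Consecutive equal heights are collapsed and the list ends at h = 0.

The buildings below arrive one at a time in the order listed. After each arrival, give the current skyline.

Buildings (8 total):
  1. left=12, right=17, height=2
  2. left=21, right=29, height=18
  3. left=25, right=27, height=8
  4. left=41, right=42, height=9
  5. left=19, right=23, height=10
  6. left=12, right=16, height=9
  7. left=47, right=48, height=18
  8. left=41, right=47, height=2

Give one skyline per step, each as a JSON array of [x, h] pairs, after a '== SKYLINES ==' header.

== SKYLINES ==
[[12,2],[17,0]]
[[12,2],[17,0],[21,18],[29,0]]
[[12,2],[17,0],[21,18],[29,0]]
[[12,2],[17,0],[21,18],[29,0],[41,9],[42,0]]
[[12,2],[17,0],[19,10],[21,18],[29,0],[41,9],[42,0]]
[[12,9],[16,2],[17,0],[19,10],[21,18],[29,0],[41,9],[42,0]]
[[12,9],[16,2],[17,0],[19,10],[21,18],[29,0],[41,9],[42,0],[47,18],[48,0]]
[[12,9],[16,2],[17,0],[19,10],[21,18],[29,0],[41,9],[42,2],[47,18],[48,0]]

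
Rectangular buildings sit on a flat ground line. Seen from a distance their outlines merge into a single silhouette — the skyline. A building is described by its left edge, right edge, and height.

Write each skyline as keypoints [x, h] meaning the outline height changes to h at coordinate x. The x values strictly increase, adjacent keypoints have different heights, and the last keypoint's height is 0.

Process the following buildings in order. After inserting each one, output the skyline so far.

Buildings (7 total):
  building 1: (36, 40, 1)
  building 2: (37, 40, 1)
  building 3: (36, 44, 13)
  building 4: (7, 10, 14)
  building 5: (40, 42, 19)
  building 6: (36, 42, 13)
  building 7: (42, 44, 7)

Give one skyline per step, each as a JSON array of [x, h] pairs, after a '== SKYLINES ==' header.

== SKYLINES ==
[[36,1],[40,0]]
[[36,1],[40,0]]
[[36,13],[44,0]]
[[7,14],[10,0],[36,13],[44,0]]
[[7,14],[10,0],[36,13],[40,19],[42,13],[44,0]]
[[7,14],[10,0],[36,13],[40,19],[42,13],[44,0]]
[[7,14],[10,0],[36,13],[40,19],[42,13],[44,0]]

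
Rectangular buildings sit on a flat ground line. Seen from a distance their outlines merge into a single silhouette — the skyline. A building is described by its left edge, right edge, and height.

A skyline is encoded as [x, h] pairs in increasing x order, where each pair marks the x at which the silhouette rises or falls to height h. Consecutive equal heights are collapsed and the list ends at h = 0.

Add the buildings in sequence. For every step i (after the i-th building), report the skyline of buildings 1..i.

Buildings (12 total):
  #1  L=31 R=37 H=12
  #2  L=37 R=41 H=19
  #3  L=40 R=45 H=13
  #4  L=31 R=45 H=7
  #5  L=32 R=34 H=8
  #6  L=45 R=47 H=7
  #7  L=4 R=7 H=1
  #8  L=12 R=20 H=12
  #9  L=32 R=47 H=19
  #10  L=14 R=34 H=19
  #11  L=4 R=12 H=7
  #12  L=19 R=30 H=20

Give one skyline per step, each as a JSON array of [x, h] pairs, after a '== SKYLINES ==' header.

== SKYLINES ==
[[31,12],[37,0]]
[[31,12],[37,19],[41,0]]
[[31,12],[37,19],[41,13],[45,0]]
[[31,12],[37,19],[41,13],[45,0]]
[[31,12],[37,19],[41,13],[45,0]]
[[31,12],[37,19],[41,13],[45,7],[47,0]]
[[4,1],[7,0],[31,12],[37,19],[41,13],[45,7],[47,0]]
[[4,1],[7,0],[12,12],[20,0],[31,12],[37,19],[41,13],[45,7],[47,0]]
[[4,1],[7,0],[12,12],[20,0],[31,12],[32,19],[47,0]]
[[4,1],[7,0],[12,12],[14,19],[47,0]]
[[4,7],[12,12],[14,19],[47,0]]
[[4,7],[12,12],[14,19],[19,20],[30,19],[47,0]]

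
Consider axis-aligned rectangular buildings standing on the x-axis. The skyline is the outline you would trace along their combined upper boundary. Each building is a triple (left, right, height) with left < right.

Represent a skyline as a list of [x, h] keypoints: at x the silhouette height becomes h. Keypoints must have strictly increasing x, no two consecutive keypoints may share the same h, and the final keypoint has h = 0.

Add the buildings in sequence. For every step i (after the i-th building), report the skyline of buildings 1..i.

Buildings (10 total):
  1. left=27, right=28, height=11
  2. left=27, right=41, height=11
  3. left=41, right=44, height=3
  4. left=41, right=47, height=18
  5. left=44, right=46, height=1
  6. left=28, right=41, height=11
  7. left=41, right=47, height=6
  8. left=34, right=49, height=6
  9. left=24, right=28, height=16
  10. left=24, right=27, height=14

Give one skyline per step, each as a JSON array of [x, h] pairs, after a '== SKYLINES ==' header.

== SKYLINES ==
[[27,11],[28,0]]
[[27,11],[41,0]]
[[27,11],[41,3],[44,0]]
[[27,11],[41,18],[47,0]]
[[27,11],[41,18],[47,0]]
[[27,11],[41,18],[47,0]]
[[27,11],[41,18],[47,0]]
[[27,11],[41,18],[47,6],[49,0]]
[[24,16],[28,11],[41,18],[47,6],[49,0]]
[[24,16],[28,11],[41,18],[47,6],[49,0]]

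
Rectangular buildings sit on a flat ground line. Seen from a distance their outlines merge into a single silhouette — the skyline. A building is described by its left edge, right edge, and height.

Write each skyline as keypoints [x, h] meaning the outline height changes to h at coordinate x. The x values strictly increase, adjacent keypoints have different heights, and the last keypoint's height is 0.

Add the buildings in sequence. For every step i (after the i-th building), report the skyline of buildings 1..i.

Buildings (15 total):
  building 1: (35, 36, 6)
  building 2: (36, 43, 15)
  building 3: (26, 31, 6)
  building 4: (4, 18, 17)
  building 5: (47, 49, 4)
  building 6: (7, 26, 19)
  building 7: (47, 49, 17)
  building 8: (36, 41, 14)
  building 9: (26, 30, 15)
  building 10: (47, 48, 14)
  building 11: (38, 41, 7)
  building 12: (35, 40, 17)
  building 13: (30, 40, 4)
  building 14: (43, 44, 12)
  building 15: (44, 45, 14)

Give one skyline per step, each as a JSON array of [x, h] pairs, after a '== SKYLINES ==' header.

== SKYLINES ==
[[35,6],[36,0]]
[[35,6],[36,15],[43,0]]
[[26,6],[31,0],[35,6],[36,15],[43,0]]
[[4,17],[18,0],[26,6],[31,0],[35,6],[36,15],[43,0]]
[[4,17],[18,0],[26,6],[31,0],[35,6],[36,15],[43,0],[47,4],[49,0]]
[[4,17],[7,19],[26,6],[31,0],[35,6],[36,15],[43,0],[47,4],[49,0]]
[[4,17],[7,19],[26,6],[31,0],[35,6],[36,15],[43,0],[47,17],[49,0]]
[[4,17],[7,19],[26,6],[31,0],[35,6],[36,15],[43,0],[47,17],[49,0]]
[[4,17],[7,19],[26,15],[30,6],[31,0],[35,6],[36,15],[43,0],[47,17],[49,0]]
[[4,17],[7,19],[26,15],[30,6],[31,0],[35,6],[36,15],[43,0],[47,17],[49,0]]
[[4,17],[7,19],[26,15],[30,6],[31,0],[35,6],[36,15],[43,0],[47,17],[49,0]]
[[4,17],[7,19],[26,15],[30,6],[31,0],[35,17],[40,15],[43,0],[47,17],[49,0]]
[[4,17],[7,19],[26,15],[30,6],[31,4],[35,17],[40,15],[43,0],[47,17],[49,0]]
[[4,17],[7,19],[26,15],[30,6],[31,4],[35,17],[40,15],[43,12],[44,0],[47,17],[49,0]]
[[4,17],[7,19],[26,15],[30,6],[31,4],[35,17],[40,15],[43,12],[44,14],[45,0],[47,17],[49,0]]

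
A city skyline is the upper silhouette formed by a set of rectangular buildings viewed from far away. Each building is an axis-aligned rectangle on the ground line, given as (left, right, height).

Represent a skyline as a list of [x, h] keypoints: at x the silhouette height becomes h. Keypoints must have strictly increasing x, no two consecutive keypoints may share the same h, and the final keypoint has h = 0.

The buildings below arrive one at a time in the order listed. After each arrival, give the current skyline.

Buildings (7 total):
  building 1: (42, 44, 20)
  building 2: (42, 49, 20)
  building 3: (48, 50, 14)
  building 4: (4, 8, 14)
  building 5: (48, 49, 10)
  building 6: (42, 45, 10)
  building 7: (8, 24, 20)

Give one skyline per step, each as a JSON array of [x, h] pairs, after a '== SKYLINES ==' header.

== SKYLINES ==
[[42,20],[44,0]]
[[42,20],[49,0]]
[[42,20],[49,14],[50,0]]
[[4,14],[8,0],[42,20],[49,14],[50,0]]
[[4,14],[8,0],[42,20],[49,14],[50,0]]
[[4,14],[8,0],[42,20],[49,14],[50,0]]
[[4,14],[8,20],[24,0],[42,20],[49,14],[50,0]]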